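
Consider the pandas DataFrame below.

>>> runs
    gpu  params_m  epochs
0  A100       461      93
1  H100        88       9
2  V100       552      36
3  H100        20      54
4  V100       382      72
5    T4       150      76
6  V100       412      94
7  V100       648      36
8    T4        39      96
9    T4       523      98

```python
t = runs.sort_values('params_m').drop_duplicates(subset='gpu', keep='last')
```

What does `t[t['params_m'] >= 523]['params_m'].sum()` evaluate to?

sort by params_m:
    gpu  params_m  epochs
3  H100        20      54
8    T4        39      96
1  H100        88       9
5    T4       150      76
4  V100       382      72
6  V100       412      94
0  A100       461      93
9    T4       523      98
2  V100       552      36
7  V100       648      36
drop duplicate gpu (keep=last):
    gpu  params_m  epochs
1  H100        88       9
0  A100       461      93
9    T4       523      98
7  V100       648      36
filter rows where params_m >= 523:
    gpu  params_m  epochs
9    T4       523      98
7  V100       648      36

1171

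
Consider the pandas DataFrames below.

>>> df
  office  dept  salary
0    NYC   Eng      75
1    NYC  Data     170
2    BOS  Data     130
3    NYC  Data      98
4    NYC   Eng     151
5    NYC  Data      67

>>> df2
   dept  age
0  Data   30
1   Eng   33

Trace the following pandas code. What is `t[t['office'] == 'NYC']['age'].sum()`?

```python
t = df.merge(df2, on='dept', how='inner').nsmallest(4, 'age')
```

merge on 'dept' (how='inner') → 6 rows:
  office  dept  salary  age
0    NYC   Eng      75   33
1    NYC  Data     170   30
2    BOS  Data     130   30
3    NYC  Data      98   30
4    NYC   Eng     151   33
5    NYC  Data      67   30
take 4 rows with smallest age:
  office  dept  salary  age
1    NYC  Data     170   30
2    BOS  Data     130   30
3    NYC  Data      98   30
5    NYC  Data      67   30
filter rows where office == 'NYC':
  office  dept  salary  age
1    NYC  Data     170   30
3    NYC  Data      98   30
5    NYC  Data      67   30
Then the sum of column 'age': 90

90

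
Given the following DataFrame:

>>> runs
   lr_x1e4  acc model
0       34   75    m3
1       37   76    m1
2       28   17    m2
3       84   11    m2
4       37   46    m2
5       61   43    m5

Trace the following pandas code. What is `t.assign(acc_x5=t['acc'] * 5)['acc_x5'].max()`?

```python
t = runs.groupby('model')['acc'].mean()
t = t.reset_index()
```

group by model, mean of acc:
model
m1    76.000000
m2    24.666667
m3    75.000000
m5    43.000000
Name: acc, dtype: float64
reset_index():
  model        acc
0    m1  76.000000
1    m2  24.666667
2    m3  75.000000
3    m5  43.000000
add column acc_x5 = t['acc'] * 5:
  model        acc      acc_x5
0    m1  76.000000  380.000000
1    m2  24.666667  123.333333
2    m3  75.000000  375.000000
3    m5  43.000000  215.000000

380.0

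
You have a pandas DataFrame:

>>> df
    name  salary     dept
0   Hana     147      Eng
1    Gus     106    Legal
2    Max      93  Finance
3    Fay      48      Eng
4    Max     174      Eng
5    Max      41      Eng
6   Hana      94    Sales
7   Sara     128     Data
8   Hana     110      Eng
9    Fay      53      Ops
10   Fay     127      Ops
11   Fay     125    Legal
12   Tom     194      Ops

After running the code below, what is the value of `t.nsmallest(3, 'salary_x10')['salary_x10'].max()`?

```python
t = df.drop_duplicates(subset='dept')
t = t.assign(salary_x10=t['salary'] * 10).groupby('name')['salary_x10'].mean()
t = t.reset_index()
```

1060.0

drop duplicate dept (keep=first):
   name  salary     dept
0  Hana     147      Eng
1   Gus     106    Legal
2   Max      93  Finance
6  Hana      94    Sales
7  Sara     128     Data
9   Fay      53      Ops
add column salary_x10 = t['salary'] * 10:
   name  salary     dept  salary_x10
0  Hana     147      Eng        1470
1   Gus     106    Legal        1060
2   Max      93  Finance         930
6  Hana      94    Sales         940
7  Sara     128     Data        1280
9   Fay      53      Ops         530
group by name, mean of salary_x10:
name
Fay      530.0
Gus     1060.0
Hana    1205.0
Max      930.0
Sara    1280.0
Name: salary_x10, dtype: float64
reset_index():
   name  salary_x10
0   Fay       530.0
1   Gus      1060.0
2  Hana      1205.0
3   Max       930.0
4  Sara      1280.0
take 3 rows with smallest salary_x10:
  name  salary_x10
0  Fay       530.0
3  Max       930.0
1  Gus      1060.0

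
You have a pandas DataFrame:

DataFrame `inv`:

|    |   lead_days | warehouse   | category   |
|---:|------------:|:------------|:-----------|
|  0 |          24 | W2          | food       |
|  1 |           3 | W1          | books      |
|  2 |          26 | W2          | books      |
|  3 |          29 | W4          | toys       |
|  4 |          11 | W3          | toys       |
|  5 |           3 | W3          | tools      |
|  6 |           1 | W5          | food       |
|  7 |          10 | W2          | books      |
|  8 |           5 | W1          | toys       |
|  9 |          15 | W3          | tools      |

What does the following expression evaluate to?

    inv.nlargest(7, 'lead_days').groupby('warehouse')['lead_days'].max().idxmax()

W4

take 7 rows with largest lead_days:
   lead_days warehouse category
3         29        W4     toys
2         26        W2    books
0         24        W2     food
9         15        W3    tools
4         11        W3     toys
7         10        W2    books
8          5        W1     toys
group by warehouse, max of lead_days:
warehouse
W1     5
W2    26
W3    15
W4    29
Name: lead_days, dtype: int64
Then the label with the largest value: W4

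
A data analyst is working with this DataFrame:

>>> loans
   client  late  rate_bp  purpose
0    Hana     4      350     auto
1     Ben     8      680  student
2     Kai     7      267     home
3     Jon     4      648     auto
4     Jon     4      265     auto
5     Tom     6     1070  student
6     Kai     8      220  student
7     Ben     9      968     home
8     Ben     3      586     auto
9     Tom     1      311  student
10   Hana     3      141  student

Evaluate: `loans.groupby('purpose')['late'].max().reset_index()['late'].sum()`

group by purpose, max of late:
purpose
auto       4
home       9
student    8
Name: late, dtype: int64
reset_index():
   purpose  late
0     auto     4
1     home     9
2  student     8
Reading off the sum of column 'late', we get 21.

21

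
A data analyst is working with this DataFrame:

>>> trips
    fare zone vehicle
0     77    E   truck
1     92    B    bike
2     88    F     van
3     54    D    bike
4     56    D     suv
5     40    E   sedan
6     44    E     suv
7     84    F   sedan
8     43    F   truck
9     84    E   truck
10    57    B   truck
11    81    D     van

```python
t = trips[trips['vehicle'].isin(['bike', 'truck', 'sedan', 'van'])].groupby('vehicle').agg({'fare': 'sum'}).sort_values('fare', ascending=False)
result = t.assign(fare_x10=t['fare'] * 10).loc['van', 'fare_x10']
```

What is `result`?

1690

filter rows where vehicle in ['bike', 'truck', 'sedan', 'van']:
    fare zone vehicle
0     77    E   truck
1     92    B    bike
2     88    F     van
3     54    D    bike
5     40    E   sedan
7     84    F   sedan
8     43    F   truck
9     84    E   truck
10    57    B   truck
11    81    D     van
group by vehicle, sum of fare:
         fare
vehicle      
bike      146
sedan     124
truck     261
van       169
sort by fare descending:
         fare
vehicle      
truck     261
van       169
bike      146
sedan     124
add column fare_x10 = t['fare'] * 10:
         fare  fare_x10
vehicle                
truck     261      2610
van       169      1690
bike      146      1460
sedan     124      1240
Reading off the value at row 'van', column 'fare_x10', we get 1690.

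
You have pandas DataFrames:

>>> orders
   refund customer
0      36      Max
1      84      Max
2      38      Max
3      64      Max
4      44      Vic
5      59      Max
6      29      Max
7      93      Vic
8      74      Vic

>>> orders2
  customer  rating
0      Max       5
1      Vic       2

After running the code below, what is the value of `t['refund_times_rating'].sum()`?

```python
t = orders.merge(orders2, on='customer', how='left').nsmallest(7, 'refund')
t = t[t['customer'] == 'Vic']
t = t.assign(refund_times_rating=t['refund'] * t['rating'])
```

merge on 'customer' (how='left') → 9 rows:
   refund customer  rating
0      36      Max       5
1      84      Max       5
2      38      Max       5
3      64      Max       5
4      44      Vic       2
5      59      Max       5
6      29      Max       5
7      93      Vic       2
8      74      Vic       2
take 7 rows with smallest refund:
   refund customer  rating
6      29      Max       5
0      36      Max       5
2      38      Max       5
4      44      Vic       2
5      59      Max       5
3      64      Max       5
8      74      Vic       2
filter rows where customer == 'Vic':
   refund customer  rating
4      44      Vic       2
8      74      Vic       2
add column refund_times_rating = t['refund'] * t['rating']:
   refund customer  rating  refund_times_rating
4      44      Vic       2                   88
8      74      Vic       2                  148

236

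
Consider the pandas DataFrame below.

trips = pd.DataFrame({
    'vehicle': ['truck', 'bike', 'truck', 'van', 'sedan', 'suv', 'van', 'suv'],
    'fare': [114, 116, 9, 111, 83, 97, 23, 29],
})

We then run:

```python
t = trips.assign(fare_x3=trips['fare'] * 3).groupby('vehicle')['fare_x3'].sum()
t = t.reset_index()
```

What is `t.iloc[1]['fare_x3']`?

249

add column fare_x3 = trips['fare'] * 3:
  vehicle  fare  fare_x3
0   truck   114      342
1    bike   116      348
2   truck     9       27
3     van   111      333
4   sedan    83      249
5     suv    97      291
6     van    23       69
7     suv    29       87
group by vehicle, sum of fare_x3:
vehicle
bike     348
sedan    249
suv      378
truck    369
van      402
Name: fare_x3, dtype: int64
reset_index():
  vehicle  fare_x3
0    bike      348
1   sedan      249
2     suv      378
3   truck      369
4     van      402
The value at position 1, column 'fare_x3' is 249.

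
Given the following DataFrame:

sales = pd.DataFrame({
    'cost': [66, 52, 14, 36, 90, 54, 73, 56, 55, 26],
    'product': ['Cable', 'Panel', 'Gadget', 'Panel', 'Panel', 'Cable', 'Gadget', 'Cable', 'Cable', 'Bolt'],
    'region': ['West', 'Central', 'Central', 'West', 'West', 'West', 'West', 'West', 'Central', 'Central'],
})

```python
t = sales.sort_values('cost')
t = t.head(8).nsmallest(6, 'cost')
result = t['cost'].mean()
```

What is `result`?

sort by cost:
   cost product   region
2    14  Gadget  Central
9    26    Bolt  Central
3    36   Panel     West
1    52   Panel  Central
5    54   Cable     West
8    55   Cable  Central
7    56   Cable     West
0    66   Cable     West
6    73  Gadget     West
4    90   Panel     West
take first 8 rows:
   cost product   region
2    14  Gadget  Central
9    26    Bolt  Central
3    36   Panel     West
1    52   Panel  Central
5    54   Cable     West
8    55   Cable  Central
7    56   Cable     West
0    66   Cable     West
take 6 rows with smallest cost:
   cost product   region
2    14  Gadget  Central
9    26    Bolt  Central
3    36   Panel     West
1    52   Panel  Central
5    54   Cable     West
8    55   Cable  Central
Reading off the mean of column 'cost', we get 39.5.

39.5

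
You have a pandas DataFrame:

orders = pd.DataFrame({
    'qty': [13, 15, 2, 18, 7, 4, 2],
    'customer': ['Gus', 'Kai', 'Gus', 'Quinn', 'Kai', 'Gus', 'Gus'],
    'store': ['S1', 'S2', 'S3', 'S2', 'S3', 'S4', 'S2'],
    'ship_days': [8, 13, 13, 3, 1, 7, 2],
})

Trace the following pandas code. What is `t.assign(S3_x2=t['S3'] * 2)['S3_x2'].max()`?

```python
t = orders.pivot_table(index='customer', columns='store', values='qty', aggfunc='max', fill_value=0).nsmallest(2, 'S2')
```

pivot: rows=customer, cols=store, max(qty):
store     S1  S2  S3  S4
customer                
Gus       13   2   2   4
Kai        0  15   7   0
Quinn      0  18   0   0
take 2 rows with smallest S2:
store     S1  S2  S3  S4
customer                
Gus       13   2   2   4
Kai        0  15   7   0
add column S3_x2 = t['S3'] * 2:
store     S1  S2  S3  S4  S3_x2
customer                       
Gus       13   2   2   4      4
Kai        0  15   7   0     14
The max of column 'S3_x2' is 14.

14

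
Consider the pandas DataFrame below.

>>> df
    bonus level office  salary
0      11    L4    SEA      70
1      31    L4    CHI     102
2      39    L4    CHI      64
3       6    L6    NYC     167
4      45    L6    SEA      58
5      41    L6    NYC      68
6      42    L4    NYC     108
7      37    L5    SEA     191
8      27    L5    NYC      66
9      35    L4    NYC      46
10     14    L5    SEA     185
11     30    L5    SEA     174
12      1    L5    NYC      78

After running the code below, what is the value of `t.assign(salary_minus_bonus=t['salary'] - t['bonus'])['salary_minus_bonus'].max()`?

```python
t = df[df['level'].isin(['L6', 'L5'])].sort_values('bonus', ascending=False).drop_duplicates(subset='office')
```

27

filter rows where level in ['L6', 'L5']:
    bonus level office  salary
3       6    L6    NYC     167
4      45    L6    SEA      58
5      41    L6    NYC      68
7      37    L5    SEA     191
8      27    L5    NYC      66
10     14    L5    SEA     185
11     30    L5    SEA     174
12      1    L5    NYC      78
sort by bonus descending:
    bonus level office  salary
4      45    L6    SEA      58
5      41    L6    NYC      68
7      37    L5    SEA     191
11     30    L5    SEA     174
8      27    L5    NYC      66
10     14    L5    SEA     185
3       6    L6    NYC     167
12      1    L5    NYC      78
drop duplicate office (keep=first):
   bonus level office  salary
4     45    L6    SEA      58
5     41    L6    NYC      68
add column salary_minus_bonus = t['salary'] - t['bonus']:
   bonus level office  salary  salary_minus_bonus
4     45    L6    SEA      58                  13
5     41    L6    NYC      68                  27
max of column 'salary_minus_bonus' → 27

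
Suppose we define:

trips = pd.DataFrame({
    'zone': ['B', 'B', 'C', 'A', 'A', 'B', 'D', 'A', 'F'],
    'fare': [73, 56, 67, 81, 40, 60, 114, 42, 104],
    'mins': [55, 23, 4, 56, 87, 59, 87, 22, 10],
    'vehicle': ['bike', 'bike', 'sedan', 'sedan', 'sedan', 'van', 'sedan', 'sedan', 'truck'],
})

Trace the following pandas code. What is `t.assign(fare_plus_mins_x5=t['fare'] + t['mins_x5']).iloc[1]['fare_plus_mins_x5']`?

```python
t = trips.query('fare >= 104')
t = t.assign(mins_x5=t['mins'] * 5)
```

154

filter rows where fare >= 104:
  zone  fare  mins vehicle
6    D   114    87   sedan
8    F   104    10   truck
add column mins_x5 = t['mins'] * 5:
  zone  fare  mins vehicle  mins_x5
6    D   114    87   sedan      435
8    F   104    10   truck       50
add column fare_plus_mins_x5 = t['fare'] + t['mins_x5']:
  zone  fare  mins vehicle  mins_x5  fare_plus_mins_x5
6    D   114    87   sedan      435                549
8    F   104    10   truck       50                154
Finally, value at position 1, column 'fare_plus_mins_x5' = 154.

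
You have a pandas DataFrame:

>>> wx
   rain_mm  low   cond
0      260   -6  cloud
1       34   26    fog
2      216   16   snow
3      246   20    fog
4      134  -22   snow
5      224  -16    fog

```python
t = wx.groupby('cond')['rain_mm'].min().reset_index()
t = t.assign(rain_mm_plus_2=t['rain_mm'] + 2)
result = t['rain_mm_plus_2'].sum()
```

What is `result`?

group by cond, min of rain_mm:
cond
cloud    260
fog       34
snow     134
Name: rain_mm, dtype: int64
reset_index():
    cond  rain_mm
0  cloud      260
1    fog       34
2   snow      134
add column rain_mm_plus_2 = t['rain_mm'] + 2:
    cond  rain_mm  rain_mm_plus_2
0  cloud      260             262
1    fog       34              36
2   snow      134             136
Finally, sum of column 'rain_mm_plus_2' = 434.

434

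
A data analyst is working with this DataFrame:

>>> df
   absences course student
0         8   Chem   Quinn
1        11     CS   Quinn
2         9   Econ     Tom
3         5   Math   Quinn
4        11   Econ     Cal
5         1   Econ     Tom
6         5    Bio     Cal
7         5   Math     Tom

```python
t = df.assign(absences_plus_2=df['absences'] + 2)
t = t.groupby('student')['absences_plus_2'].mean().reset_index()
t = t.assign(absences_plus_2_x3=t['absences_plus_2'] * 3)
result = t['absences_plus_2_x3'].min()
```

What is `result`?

21.0

add column absences_plus_2 = df['absences'] + 2:
   absences course student  absences_plus_2
0         8   Chem   Quinn               10
1        11     CS   Quinn               13
2         9   Econ     Tom               11
3         5   Math   Quinn                7
4        11   Econ     Cal               13
5         1   Econ     Tom                3
6         5    Bio     Cal                7
7         5   Math     Tom                7
group by student, mean of absences_plus_2:
student
Cal      10.0
Quinn    10.0
Tom       7.0
Name: absences_plus_2, dtype: float64
reset_index():
  student  absences_plus_2
0     Cal             10.0
1   Quinn             10.0
2     Tom              7.0
add column absences_plus_2_x3 = t['absences_plus_2'] * 3:
  student  absences_plus_2  absences_plus_2_x3
0     Cal             10.0                30.0
1   Quinn             10.0                30.0
2     Tom              7.0                21.0
The min of column 'absences_plus_2_x3' is 21.0.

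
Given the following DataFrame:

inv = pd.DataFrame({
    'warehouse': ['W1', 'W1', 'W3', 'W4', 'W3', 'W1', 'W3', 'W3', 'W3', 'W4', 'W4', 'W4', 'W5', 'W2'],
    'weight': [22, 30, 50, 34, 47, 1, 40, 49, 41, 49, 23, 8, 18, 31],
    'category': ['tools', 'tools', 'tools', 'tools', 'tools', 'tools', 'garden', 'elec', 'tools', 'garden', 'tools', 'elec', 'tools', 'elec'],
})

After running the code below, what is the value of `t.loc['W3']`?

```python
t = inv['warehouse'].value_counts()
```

value_counts of warehouse:
warehouse
W3    5
W4    4
W1    3
W5    1
W2    1
Name: count, dtype: int64
Taking the value at index 'W3' gives 5.

5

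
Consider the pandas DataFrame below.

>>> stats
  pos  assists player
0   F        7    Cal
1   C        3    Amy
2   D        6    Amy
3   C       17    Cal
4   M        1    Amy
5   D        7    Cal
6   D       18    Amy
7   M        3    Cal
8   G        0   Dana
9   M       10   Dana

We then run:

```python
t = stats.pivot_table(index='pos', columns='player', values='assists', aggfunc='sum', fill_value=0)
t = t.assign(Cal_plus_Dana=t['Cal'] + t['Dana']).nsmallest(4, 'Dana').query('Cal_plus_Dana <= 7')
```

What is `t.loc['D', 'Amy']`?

pivot: rows=pos, cols=player, sum(assists):
player  Amy  Cal  Dana
pos                   
C         3   17     0
D        24    7     0
F         0    7     0
G         0    0     0
M         1    3    10
add column Cal_plus_Dana = t['Cal'] + t['Dana']:
player  Amy  Cal  Dana  Cal_plus_Dana
pos                                  
C         3   17     0             17
D        24    7     0              7
F         0    7     0              7
G         0    0     0              0
M         1    3    10             13
take 4 rows with smallest Dana:
player  Amy  Cal  Dana  Cal_plus_Dana
pos                                  
C         3   17     0             17
D        24    7     0              7
F         0    7     0              7
G         0    0     0              0
filter rows where Cal_plus_Dana <= 7:
player  Amy  Cal  Dana  Cal_plus_Dana
pos                                  
D        24    7     0              7
F         0    7     0              7
G         0    0     0              0

24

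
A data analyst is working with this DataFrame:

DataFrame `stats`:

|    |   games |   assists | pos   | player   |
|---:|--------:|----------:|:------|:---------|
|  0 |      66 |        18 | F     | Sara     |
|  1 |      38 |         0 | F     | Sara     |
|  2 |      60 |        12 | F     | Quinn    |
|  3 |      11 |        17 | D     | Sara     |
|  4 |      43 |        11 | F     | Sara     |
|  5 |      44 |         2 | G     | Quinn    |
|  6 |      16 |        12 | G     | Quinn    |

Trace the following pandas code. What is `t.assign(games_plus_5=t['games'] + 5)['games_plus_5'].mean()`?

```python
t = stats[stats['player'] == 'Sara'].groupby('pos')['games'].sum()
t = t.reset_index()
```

filter rows where player == 'Sara':
   games  assists pos player
0     66       18   F   Sara
1     38        0   F   Sara
3     11       17   D   Sara
4     43       11   F   Sara
group by pos, sum of games:
pos
D     11
F    147
Name: games, dtype: int64
reset_index():
  pos  games
0   D     11
1   F    147
add column games_plus_5 = t['games'] + 5:
  pos  games  games_plus_5
0   D     11            16
1   F    147           152
Hence 84.0.

84.0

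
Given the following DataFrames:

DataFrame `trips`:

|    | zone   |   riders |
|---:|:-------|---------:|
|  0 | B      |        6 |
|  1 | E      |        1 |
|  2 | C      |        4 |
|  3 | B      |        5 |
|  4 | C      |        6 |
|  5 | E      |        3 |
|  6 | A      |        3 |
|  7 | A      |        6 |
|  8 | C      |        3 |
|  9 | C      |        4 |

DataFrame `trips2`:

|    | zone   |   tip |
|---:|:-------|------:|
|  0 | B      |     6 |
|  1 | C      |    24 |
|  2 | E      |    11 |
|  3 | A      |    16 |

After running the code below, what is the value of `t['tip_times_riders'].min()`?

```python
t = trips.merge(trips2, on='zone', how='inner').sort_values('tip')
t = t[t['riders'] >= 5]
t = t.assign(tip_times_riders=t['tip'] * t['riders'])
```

merge on 'zone' (how='inner') → 10 rows:
  zone  riders  tip
0    B       6    6
1    E       1   11
2    C       4   24
3    B       5    6
4    C       6   24
5    E       3   11
6    A       3   16
7    A       6   16
8    C       3   24
9    C       4   24
sort by tip:
  zone  riders  tip
0    B       6    6
3    B       5    6
1    E       1   11
5    E       3   11
6    A       3   16
7    A       6   16
2    C       4   24
4    C       6   24
8    C       3   24
9    C       4   24
filter rows where riders >= 5:
  zone  riders  tip
0    B       6    6
3    B       5    6
7    A       6   16
4    C       6   24
add column tip_times_riders = t['tip'] * t['riders']:
  zone  riders  tip  tip_times_riders
0    B       6    6                36
3    B       5    6                30
7    A       6   16                96
4    C       6   24               144

30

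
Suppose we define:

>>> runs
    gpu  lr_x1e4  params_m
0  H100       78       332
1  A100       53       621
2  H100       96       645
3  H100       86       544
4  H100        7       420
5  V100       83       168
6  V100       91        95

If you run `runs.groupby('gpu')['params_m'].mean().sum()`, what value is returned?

group by gpu, mean of params_m:
gpu
A100    621.00
H100    485.25
V100    131.50
Name: params_m, dtype: float64
Then the sum of the resulting series: 1237.75

1237.75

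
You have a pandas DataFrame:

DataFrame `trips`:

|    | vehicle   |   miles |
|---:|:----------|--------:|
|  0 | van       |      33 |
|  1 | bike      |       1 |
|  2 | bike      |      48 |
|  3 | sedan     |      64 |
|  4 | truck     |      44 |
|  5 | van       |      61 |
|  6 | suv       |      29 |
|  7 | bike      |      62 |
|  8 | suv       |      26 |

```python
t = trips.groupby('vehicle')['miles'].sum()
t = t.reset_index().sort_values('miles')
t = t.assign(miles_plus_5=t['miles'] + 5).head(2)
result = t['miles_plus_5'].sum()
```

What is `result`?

group by vehicle, sum of miles:
vehicle
bike     111
sedan     64
suv       55
truck     44
van       94
Name: miles, dtype: int64
reset_index():
  vehicle  miles
0    bike    111
1   sedan     64
2     suv     55
3   truck     44
4     van     94
sort by miles:
  vehicle  miles
3   truck     44
2     suv     55
1   sedan     64
4     van     94
0    bike    111
add column miles_plus_5 = t['miles'] + 5:
  vehicle  miles  miles_plus_5
3   truck     44            49
2     suv     55            60
1   sedan     64            69
4     van     94            99
0    bike    111           116
take first 2 rows:
  vehicle  miles  miles_plus_5
3   truck     44            49
2     suv     55            60
The sum of column 'miles_plus_5' is 109.

109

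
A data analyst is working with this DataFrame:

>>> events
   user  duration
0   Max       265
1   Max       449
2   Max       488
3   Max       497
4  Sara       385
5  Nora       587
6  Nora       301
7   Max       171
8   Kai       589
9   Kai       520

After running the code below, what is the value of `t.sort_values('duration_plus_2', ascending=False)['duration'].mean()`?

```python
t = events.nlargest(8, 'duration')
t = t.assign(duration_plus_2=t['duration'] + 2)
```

take 8 rows with largest duration:
   user  duration
8   Kai       589
5  Nora       587
9   Kai       520
3   Max       497
2   Max       488
1   Max       449
4  Sara       385
6  Nora       301
add column duration_plus_2 = t['duration'] + 2:
   user  duration  duration_plus_2
8   Kai       589              591
5  Nora       587              589
9   Kai       520              522
3   Max       497              499
2   Max       488              490
1   Max       449              451
4  Sara       385              387
6  Nora       301              303
sort by duration_plus_2 descending:
   user  duration  duration_plus_2
8   Kai       589              591
5  Nora       587              589
9   Kai       520              522
3   Max       497              499
2   Max       488              490
1   Max       449              451
4  Sara       385              387
6  Nora       301              303

477.0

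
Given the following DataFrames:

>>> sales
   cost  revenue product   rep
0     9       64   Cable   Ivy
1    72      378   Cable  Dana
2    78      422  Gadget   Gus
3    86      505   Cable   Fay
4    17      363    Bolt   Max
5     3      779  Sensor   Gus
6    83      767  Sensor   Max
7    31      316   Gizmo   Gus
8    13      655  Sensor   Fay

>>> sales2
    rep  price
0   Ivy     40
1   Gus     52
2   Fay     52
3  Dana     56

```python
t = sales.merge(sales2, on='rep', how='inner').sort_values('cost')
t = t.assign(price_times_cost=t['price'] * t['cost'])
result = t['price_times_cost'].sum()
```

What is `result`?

15364

merge on 'rep' (how='inner') → 7 rows:
   cost  revenue product   rep  price
0     9       64   Cable   Ivy     40
1    72      378   Cable  Dana     56
2    78      422  Gadget   Gus     52
3    86      505   Cable   Fay     52
4     3      779  Sensor   Gus     52
5    31      316   Gizmo   Gus     52
6    13      655  Sensor   Fay     52
sort by cost:
   cost  revenue product   rep  price
4     3      779  Sensor   Gus     52
0     9       64   Cable   Ivy     40
6    13      655  Sensor   Fay     52
5    31      316   Gizmo   Gus     52
1    72      378   Cable  Dana     56
2    78      422  Gadget   Gus     52
3    86      505   Cable   Fay     52
add column price_times_cost = t['price'] * t['cost']:
   cost  revenue product   rep  price  price_times_cost
4     3      779  Sensor   Gus     52               156
0     9       64   Cable   Ivy     40               360
6    13      655  Sensor   Fay     52               676
5    31      316   Gizmo   Gus     52              1612
1    72      378   Cable  Dana     56              4032
2    78      422  Gadget   Gus     52              4056
3    86      505   Cable   Fay     52              4472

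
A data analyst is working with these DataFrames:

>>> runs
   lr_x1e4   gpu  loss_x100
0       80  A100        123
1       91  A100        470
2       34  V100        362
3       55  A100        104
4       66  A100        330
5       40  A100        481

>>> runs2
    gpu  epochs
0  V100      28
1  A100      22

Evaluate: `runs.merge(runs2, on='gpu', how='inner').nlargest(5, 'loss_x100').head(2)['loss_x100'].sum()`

merge on 'gpu' (how='inner') → 6 rows:
   lr_x1e4   gpu  loss_x100  epochs
0       80  A100        123      22
1       91  A100        470      22
2       34  V100        362      28
3       55  A100        104      22
4       66  A100        330      22
5       40  A100        481      22
take 5 rows with largest loss_x100:
   lr_x1e4   gpu  loss_x100  epochs
5       40  A100        481      22
1       91  A100        470      22
2       34  V100        362      28
4       66  A100        330      22
0       80  A100        123      22
take first 2 rows:
   lr_x1e4   gpu  loss_x100  epochs
5       40  A100        481      22
1       91  A100        470      22

951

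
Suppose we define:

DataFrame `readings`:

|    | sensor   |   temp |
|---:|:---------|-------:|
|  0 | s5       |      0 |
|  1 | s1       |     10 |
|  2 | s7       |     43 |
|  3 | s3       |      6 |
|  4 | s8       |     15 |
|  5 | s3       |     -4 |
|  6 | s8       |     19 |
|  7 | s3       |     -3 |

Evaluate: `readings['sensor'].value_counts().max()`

3

value_counts of sensor:
sensor
s3    3
s8    2
s5    1
s1    1
s7    1
Name: count, dtype: int64
So max() = 3.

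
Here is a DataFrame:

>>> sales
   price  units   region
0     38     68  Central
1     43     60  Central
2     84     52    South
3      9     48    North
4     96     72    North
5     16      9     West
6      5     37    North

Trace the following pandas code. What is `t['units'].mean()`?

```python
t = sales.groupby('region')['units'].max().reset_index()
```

50.25

group by region, max of units:
region
Central    68
North      72
South      52
West        9
Name: units, dtype: int64
reset_index():
    region  units
0  Central     68
1    North     72
2    South     52
3     West      9
Reading off the mean of column 'units', we get 50.25.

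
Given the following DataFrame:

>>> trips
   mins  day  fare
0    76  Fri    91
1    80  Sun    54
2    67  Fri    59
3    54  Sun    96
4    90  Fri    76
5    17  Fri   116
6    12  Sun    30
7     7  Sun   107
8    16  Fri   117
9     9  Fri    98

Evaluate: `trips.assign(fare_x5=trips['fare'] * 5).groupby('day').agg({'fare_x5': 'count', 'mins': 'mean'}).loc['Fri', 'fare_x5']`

add column fare_x5 = trips['fare'] * 5:
   mins  day  fare  fare_x5
0    76  Fri    91      455
1    80  Sun    54      270
2    67  Fri    59      295
3    54  Sun    96      480
4    90  Fri    76      380
5    17  Fri   116      580
6    12  Sun    30      150
7     7  Sun   107      535
8    16  Fri   117      585
9     9  Fri    98      490
group by day: count(fare_x5), mean(mins):
     fare_x5       mins
day                    
Fri        6  45.833333
Sun        4  38.250000
Finally, value at row 'Fri', column 'fare_x5' = 6.

6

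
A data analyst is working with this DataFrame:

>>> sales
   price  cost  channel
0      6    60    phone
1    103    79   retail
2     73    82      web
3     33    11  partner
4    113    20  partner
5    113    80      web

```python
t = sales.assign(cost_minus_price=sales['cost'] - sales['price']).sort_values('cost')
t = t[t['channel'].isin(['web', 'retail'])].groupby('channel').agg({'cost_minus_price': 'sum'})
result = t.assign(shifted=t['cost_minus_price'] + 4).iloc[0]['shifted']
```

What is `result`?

-20

add column cost_minus_price = sales['cost'] - sales['price']:
   price  cost  channel  cost_minus_price
0      6    60    phone                54
1    103    79   retail               -24
2     73    82      web                 9
3     33    11  partner               -22
4    113    20  partner               -93
5    113    80      web               -33
sort by cost:
   price  cost  channel  cost_minus_price
3     33    11  partner               -22
4    113    20  partner               -93
0      6    60    phone                54
1    103    79   retail               -24
5    113    80      web               -33
2     73    82      web                 9
filter rows where channel in ['web', 'retail']:
   price  cost channel  cost_minus_price
1    103    79  retail               -24
5    113    80     web               -33
2     73    82     web                 9
group by channel, sum of cost_minus_price:
         cost_minus_price
channel                  
retail                -24
web                   -24
add column shifted = t['cost_minus_price'] + 4:
         cost_minus_price  shifted
channel                           
retail                -24      -20
web                   -24      -20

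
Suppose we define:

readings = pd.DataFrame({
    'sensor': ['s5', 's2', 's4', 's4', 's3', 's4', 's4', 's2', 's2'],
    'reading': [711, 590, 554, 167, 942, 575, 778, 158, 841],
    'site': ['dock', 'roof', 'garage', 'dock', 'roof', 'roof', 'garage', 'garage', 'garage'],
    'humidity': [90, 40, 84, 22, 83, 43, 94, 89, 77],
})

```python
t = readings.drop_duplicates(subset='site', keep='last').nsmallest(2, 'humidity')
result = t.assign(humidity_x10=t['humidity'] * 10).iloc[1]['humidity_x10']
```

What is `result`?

430

drop duplicate site (keep=last):
  sensor  reading    site  humidity
3     s4      167    dock        22
5     s4      575    roof        43
8     s2      841  garage        77
take 2 rows with smallest humidity:
  sensor  reading  site  humidity
3     s4      167  dock        22
5     s4      575  roof        43
add column humidity_x10 = t['humidity'] * 10:
  sensor  reading  site  humidity  humidity_x10
3     s4      167  dock        22           220
5     s4      575  roof        43           430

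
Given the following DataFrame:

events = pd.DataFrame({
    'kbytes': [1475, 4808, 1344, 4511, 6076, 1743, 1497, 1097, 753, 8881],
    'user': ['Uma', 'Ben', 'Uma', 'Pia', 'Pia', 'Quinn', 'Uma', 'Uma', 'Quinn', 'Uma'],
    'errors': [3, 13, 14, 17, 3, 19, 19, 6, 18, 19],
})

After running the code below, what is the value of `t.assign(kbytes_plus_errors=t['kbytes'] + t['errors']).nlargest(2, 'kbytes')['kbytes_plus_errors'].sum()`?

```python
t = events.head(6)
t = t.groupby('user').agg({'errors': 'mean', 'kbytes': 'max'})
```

take first 6 rows:
   kbytes   user  errors
0    1475    Uma       3
1    4808    Ben      13
2    1344    Uma      14
3    4511    Pia      17
4    6076    Pia       3
5    1743  Quinn      19
group by user: mean(errors), max(kbytes):
       errors  kbytes
user                 
Ben      13.0    4808
Pia      10.0    6076
Quinn    19.0    1743
Uma       8.5    1475
add column kbytes_plus_errors = t['kbytes'] + t['errors']:
       errors  kbytes  kbytes_plus_errors
user                                     
Ben      13.0    4808              4821.0
Pia      10.0    6076              6086.0
Quinn    19.0    1743              1762.0
Uma       8.5    1475              1483.5
take 2 rows with largest kbytes:
      errors  kbytes  kbytes_plus_errors
user                                    
Pia     10.0    6076              6086.0
Ben     13.0    4808              4821.0
Reading off the sum of column 'kbytes_plus_errors', we get 10907.0.

10907.0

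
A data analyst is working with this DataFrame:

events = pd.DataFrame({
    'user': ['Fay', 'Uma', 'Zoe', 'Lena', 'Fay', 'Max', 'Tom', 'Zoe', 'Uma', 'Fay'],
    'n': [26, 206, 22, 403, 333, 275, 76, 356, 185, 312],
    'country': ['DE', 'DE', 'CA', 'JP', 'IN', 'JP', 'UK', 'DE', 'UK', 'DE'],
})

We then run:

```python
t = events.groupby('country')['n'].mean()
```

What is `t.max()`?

group by country, mean of n:
country
CA     22.0
DE    225.0
IN    333.0
JP    339.0
UK    130.5
Name: n, dtype: float64

339.0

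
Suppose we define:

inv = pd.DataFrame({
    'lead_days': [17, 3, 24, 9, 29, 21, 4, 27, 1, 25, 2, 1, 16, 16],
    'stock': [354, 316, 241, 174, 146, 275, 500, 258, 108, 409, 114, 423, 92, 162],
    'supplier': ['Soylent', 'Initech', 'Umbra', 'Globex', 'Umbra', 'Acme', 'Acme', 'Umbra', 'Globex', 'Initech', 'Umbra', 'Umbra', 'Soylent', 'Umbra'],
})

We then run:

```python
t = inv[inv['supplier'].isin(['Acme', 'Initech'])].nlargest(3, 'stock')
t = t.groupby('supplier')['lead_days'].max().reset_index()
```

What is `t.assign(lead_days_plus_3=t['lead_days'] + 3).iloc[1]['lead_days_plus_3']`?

filter rows where supplier in ['Acme', 'Initech']:
   lead_days  stock supplier
1          3    316  Initech
5         21    275     Acme
6          4    500     Acme
9         25    409  Initech
take 3 rows with largest stock:
   lead_days  stock supplier
6          4    500     Acme
9         25    409  Initech
1          3    316  Initech
group by supplier, max of lead_days:
supplier
Acme        4
Initech    25
Name: lead_days, dtype: int64
reset_index():
  supplier  lead_days
0     Acme          4
1  Initech         25
add column lead_days_plus_3 = t['lead_days'] + 3:
  supplier  lead_days  lead_days_plus_3
0     Acme          4                 7
1  Initech         25                28
The value at position 1, column 'lead_days_plus_3' is 28.

28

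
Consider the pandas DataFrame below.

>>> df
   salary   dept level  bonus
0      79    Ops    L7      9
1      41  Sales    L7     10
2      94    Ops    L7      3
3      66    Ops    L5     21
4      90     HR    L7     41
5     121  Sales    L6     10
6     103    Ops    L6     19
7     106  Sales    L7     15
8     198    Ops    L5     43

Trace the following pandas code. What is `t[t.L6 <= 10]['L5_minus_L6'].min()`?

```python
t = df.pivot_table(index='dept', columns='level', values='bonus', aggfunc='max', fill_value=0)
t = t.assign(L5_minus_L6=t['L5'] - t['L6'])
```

-10

pivot: rows=dept, cols=level, max(bonus):
level  L5  L6  L7
dept             
HR      0   0  41
Ops    43  19   9
Sales   0  10  15
add column L5_minus_L6 = t['L5'] - t['L6']:
level  L5  L6  L7  L5_minus_L6
dept                          
HR      0   0  41            0
Ops    43  19   9           24
Sales   0  10  15          -10
filter rows where L6 <= 10:
level  L5  L6  L7  L5_minus_L6
dept                          
HR      0   0  41            0
Sales   0  10  15          -10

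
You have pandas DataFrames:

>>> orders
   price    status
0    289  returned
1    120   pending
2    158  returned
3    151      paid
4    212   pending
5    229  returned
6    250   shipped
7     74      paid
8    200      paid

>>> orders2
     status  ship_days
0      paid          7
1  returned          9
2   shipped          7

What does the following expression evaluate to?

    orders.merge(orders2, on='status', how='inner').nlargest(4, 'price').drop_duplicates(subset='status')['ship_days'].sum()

merge on 'status' (how='inner') → 7 rows:
   price    status  ship_days
0    289  returned          9
1    158  returned          9
2    151      paid          7
3    229  returned          9
4    250   shipped          7
5     74      paid          7
6    200      paid          7
take 4 rows with largest price:
   price    status  ship_days
0    289  returned          9
4    250   shipped          7
3    229  returned          9
6    200      paid          7
drop duplicate status (keep=first):
   price    status  ship_days
0    289  returned          9
4    250   shipped          7
6    200      paid          7
Hence 23.

23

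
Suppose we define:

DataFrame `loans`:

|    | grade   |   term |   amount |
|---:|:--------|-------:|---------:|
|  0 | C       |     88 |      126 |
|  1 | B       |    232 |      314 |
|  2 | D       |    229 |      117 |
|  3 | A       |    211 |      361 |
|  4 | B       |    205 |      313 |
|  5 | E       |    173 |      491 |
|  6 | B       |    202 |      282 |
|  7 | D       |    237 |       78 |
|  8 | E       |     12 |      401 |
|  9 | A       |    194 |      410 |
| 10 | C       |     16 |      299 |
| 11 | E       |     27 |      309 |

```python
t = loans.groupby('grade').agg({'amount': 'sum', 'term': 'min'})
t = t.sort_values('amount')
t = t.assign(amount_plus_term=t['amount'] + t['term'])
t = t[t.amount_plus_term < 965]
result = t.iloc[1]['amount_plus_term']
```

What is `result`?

group by grade: sum(amount), min(term):
       amount  term
grade              
A         771   194
B         909   202
C         425    16
D         195   229
E        1201    12
sort by amount:
       amount  term
grade              
D         195   229
C         425    16
A         771   194
B         909   202
E        1201    12
add column amount_plus_term = t['amount'] + t['term']:
       amount  term  amount_plus_term
grade                                
D         195   229               424
C         425    16               441
A         771   194               965
B         909   202              1111
E        1201    12              1213
filter rows where amount_plus_term < 965:
       amount  term  amount_plus_term
grade                                
D         195   229               424
C         425    16               441
Hence 441.

441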